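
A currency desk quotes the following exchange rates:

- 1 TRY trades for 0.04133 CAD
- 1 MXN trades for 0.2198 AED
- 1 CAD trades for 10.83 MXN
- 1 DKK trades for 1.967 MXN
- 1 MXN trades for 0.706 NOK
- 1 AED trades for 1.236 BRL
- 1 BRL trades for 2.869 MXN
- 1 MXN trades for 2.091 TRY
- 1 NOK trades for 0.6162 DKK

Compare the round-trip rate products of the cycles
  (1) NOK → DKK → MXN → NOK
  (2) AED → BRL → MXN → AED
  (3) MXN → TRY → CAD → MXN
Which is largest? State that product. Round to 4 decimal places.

0.9359

(1) 0.6162 × 1.967 × 0.706 = 0.85572
(2) 1.236 × 2.869 × 0.2198 = 0.77943
(3) 2.091 × 0.04133 × 10.83 = 0.93594
Highest is cycle (3) at 0.9359 (≤1, no arbitrage).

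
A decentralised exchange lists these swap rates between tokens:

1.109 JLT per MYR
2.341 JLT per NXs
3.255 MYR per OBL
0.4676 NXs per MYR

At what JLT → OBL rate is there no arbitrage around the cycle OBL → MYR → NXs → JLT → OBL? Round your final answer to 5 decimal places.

0.28066

Known legs of the cycle: 3.255 × 0.4676 × 2.341 = 3.563090958
For no arbitrage the full-cycle product must be 1, so the missing rate is 1 / 3.563090958 ≈ 0.2806552.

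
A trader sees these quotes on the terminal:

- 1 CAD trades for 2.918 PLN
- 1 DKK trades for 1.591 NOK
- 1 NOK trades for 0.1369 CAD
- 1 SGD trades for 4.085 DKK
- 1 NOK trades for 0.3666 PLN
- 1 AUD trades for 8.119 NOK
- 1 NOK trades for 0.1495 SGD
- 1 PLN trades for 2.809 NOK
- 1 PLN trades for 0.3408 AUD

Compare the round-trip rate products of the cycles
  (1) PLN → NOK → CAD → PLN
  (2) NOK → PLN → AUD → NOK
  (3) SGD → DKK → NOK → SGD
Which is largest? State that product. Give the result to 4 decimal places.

1.1221

(1) 2.809 × 0.1369 × 2.918 = 1.12212
(2) 0.3666 × 0.3408 × 8.119 = 1.01437
(3) 4.085 × 1.591 × 0.1495 = 0.97164
Highest is cycle (1) at 1.1221 (>1, arbitrage).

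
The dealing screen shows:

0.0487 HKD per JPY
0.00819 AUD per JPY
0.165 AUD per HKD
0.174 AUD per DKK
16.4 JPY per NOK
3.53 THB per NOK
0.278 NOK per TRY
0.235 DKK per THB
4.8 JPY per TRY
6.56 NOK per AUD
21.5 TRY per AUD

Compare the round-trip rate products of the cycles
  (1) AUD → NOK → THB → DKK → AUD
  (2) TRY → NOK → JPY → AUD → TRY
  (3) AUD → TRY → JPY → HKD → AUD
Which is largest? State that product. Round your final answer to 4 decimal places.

0.9469

(1) 6.56 × 3.53 × 0.235 × 0.174 = 0.94688
(2) 0.278 × 16.4 × 0.00819 × 21.5 = 0.80281
(3) 21.5 × 4.8 × 0.0487 × 0.165 = 0.82926
Highest is cycle (1) at 0.9469 (≤1, no arbitrage).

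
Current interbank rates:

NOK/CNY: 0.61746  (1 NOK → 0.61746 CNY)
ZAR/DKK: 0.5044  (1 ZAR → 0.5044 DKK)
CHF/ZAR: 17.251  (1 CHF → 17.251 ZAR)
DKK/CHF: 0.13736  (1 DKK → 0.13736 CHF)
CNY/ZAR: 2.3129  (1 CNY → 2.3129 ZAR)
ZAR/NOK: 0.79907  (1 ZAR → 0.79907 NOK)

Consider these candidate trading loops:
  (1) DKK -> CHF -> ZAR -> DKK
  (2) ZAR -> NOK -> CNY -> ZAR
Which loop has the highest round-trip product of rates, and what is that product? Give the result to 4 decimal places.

(1) 0.13736 × 17.251 × 0.5044 = 1.19522
(2) 0.79907 × 0.61746 × 2.3129 = 1.14117
Highest is cycle (1) at 1.1952 (>1, arbitrage).

1.1952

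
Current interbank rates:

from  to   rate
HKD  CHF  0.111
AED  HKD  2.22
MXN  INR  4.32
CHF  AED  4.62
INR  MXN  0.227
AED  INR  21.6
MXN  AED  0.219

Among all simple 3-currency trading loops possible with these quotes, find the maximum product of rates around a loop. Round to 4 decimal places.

HKD→CHF→AED→HKD: 0.111 × 4.62 × 2.22 = 1.13846
MXN→AED→INR→MXN: 0.219 × 21.6 × 0.227 = 1.07380
Maximum is HKD→CHF→AED→HKD at 1.1385; arbitrage exists.

1.1385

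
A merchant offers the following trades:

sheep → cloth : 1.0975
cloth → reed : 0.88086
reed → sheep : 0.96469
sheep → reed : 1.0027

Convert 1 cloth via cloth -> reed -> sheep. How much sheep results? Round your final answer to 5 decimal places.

1 cloth × 0.88086 = 0.88086 reed
0.88086 reed × 0.96469 = 0.8497568334 sheep

0.84976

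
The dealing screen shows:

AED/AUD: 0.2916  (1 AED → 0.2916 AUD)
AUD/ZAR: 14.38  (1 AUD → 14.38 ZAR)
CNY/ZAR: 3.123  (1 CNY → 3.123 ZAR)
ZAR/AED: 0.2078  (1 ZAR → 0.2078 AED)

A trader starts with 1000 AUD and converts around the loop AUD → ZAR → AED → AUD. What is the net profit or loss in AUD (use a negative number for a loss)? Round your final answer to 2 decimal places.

1000 AUD × 14.38 = 14380 ZAR
14380 ZAR × 0.2078 = 2988.164 AED
2988.164 AED × 0.2916 = 871.3486224 AUD
Net change: 871.3486224 − 1000 = -128.6513776 AUD

-128.65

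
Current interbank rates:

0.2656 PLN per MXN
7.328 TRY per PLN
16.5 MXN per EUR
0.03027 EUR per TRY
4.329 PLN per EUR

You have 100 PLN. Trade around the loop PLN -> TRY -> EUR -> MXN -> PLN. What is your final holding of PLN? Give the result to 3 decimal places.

97.210

100 PLN × 7.328 = 732.8 TRY
732.8 TRY × 0.03027 = 22.181856 EUR
22.181856 EUR × 16.5 = 366.000624 MXN
366.000624 MXN × 0.2656 = 97.2097657344 PLN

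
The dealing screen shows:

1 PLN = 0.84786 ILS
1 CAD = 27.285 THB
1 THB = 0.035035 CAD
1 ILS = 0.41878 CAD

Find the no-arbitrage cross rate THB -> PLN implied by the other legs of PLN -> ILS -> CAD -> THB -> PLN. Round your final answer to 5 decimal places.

0.10322

Known legs of the cycle: 0.84786 × 0.41878 × 27.285 = 9.687997932678
For no arbitrage the full-cycle product must be 1, so the missing rate is 1 / 9.687997932678 ≈ 0.1032205.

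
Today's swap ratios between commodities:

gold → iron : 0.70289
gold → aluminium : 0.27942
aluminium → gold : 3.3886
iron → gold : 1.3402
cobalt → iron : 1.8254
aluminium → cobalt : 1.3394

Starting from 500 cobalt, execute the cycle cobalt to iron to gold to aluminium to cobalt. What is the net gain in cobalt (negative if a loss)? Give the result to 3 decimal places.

500 cobalt × 1.8254 = 912.7 iron
912.7 iron × 1.3402 = 1223.20054 gold
1223.20054 gold × 0.27942 = 341.7866948868 aluminium
341.7866948868 aluminium × 1.3394 = 457.78909913137992 cobalt
Net change: 457.78909913137992 − 500 = -42.21090086862008 cobalt

-42.211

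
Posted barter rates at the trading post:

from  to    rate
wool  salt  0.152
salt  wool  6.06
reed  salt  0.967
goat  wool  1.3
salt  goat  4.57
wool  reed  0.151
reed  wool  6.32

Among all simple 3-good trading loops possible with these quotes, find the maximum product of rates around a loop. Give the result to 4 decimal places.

0.9030

goat→wool→salt→goat: 1.3 × 0.152 × 4.57 = 0.90303
reed→salt→wool→reed: 0.967 × 6.06 × 0.151 = 0.88486
Maximum is goat→wool→salt→goat at 0.9030; no arbitrage — every cycle loses value.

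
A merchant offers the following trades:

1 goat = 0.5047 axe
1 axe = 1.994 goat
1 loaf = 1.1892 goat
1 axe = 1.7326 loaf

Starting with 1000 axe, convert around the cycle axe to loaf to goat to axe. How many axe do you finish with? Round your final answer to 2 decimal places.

1039.89

1000 axe × 1.7326 = 1732.6 loaf
1732.6 loaf × 1.1892 = 2060.40792 goat
2060.40792 goat × 0.5047 = 1039.887877224 axe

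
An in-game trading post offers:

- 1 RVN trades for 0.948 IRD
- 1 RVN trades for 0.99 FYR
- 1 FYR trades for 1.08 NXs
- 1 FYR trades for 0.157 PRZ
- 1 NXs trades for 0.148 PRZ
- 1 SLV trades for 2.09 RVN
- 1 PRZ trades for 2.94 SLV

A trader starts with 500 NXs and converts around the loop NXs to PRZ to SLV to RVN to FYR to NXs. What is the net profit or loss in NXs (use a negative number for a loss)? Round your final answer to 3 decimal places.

500 NXs × 0.148 = 74 PRZ
74 PRZ × 2.94 = 217.56 SLV
217.56 SLV × 2.09 = 454.7004 RVN
454.7004 RVN × 0.99 = 450.153396 FYR
450.153396 FYR × 1.08 = 486.16566768 NXs
Net change: 486.16566768 − 500 = -13.83433232 NXs

-13.834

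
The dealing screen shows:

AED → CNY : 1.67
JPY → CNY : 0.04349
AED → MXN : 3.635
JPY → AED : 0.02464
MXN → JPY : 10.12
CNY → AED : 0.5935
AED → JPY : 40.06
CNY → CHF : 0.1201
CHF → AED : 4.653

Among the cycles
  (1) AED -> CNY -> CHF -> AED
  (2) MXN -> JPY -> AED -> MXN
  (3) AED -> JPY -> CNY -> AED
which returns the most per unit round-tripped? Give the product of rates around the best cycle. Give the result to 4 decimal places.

(1) 1.67 × 0.1201 × 4.653 = 0.93324
(2) 10.12 × 0.02464 × 3.635 = 0.90641
(3) 40.06 × 0.04349 × 0.5935 = 1.03400
Highest is cycle (3) at 1.0340 (>1, arbitrage).

1.0340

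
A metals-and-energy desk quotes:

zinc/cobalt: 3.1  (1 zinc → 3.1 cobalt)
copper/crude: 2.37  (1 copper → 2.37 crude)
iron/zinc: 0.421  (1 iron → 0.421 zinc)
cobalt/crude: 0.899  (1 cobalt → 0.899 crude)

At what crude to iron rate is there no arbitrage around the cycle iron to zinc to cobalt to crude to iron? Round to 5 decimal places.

0.85231

Known legs of the cycle: 0.421 × 3.1 × 0.899 = 1.1732849
For no arbitrage the full-cycle product must be 1, so the missing rate is 1 / 1.1732849 ≈ 0.8523079.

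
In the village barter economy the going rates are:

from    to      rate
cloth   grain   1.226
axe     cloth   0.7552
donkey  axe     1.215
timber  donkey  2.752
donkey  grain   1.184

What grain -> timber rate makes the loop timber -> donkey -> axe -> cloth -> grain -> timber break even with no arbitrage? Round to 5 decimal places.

Known legs of the cycle: 2.752 × 1.215 × 0.7552 × 1.226 = 3.095830388736
For no arbitrage the full-cycle product must be 1, so the missing rate is 1 / 3.095830388736 ≈ 0.3230151.

0.32302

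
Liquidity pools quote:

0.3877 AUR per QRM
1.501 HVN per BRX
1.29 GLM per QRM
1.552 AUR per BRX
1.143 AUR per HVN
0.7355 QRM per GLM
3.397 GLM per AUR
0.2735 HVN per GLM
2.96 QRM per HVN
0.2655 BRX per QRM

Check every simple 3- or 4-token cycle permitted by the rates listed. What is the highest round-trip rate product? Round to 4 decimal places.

BRX→HVN→QRM→BRX: 1.501 × 2.96 × 0.2655 = 1.17961
GLM→HVN→QRM→AUR→GLM: 0.2735 × 2.96 × 0.3877 × 3.397 = 1.06620
GLM→HVN→AUR→GLM: 0.2735 × 1.143 × 3.397 = 1.06194
GLM→HVN→QRM→GLM: 0.2735 × 2.96 × 1.29 = 1.04433
GLM→QRM→BRX→AUR→GLM: 0.7355 × 0.2655 × 1.552 × 3.397 = 1.02952
GLM→QRM→AUR→GLM: 0.7355 × 0.3877 × 3.397 = 0.96867
Maximum is BRX→HVN→QRM→BRX at 1.1796; arbitrage exists.

1.1796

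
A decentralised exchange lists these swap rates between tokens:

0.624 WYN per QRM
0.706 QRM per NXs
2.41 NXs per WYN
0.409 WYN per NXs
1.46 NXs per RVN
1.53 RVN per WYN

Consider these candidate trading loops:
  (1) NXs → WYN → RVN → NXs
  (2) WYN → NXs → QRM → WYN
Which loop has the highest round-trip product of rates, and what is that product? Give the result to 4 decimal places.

(1) 0.409 × 1.53 × 1.46 = 0.91362
(2) 2.41 × 0.706 × 0.624 = 1.06171
Highest is cycle (2) at 1.0617 (>1, arbitrage).

1.0617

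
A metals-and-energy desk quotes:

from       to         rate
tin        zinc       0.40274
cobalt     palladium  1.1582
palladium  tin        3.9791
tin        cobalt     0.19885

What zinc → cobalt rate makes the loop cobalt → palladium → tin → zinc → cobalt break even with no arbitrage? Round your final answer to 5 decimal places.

Known legs of the cycle: 1.1582 × 3.9791 × 0.40274 = 1.8560649945188
For no arbitrage the full-cycle product must be 1, so the missing rate is 1 / 1.8560649945188 ≈ 0.5387742.

0.53877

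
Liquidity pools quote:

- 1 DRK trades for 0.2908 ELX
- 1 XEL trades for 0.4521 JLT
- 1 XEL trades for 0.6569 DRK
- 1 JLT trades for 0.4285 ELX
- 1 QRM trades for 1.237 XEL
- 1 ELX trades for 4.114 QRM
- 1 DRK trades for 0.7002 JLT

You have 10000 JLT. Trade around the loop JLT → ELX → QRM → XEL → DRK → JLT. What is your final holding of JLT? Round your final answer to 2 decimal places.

10030.12

10000 JLT × 0.4285 = 4285 ELX
4285 ELX × 4.114 = 17628.49 QRM
17628.49 QRM × 1.237 = 21806.44213 XEL
21806.44213 XEL × 0.6569 = 14324.651835197 DRK
14324.651835197 DRK × 0.7002 = 10030.1212150049394 JLT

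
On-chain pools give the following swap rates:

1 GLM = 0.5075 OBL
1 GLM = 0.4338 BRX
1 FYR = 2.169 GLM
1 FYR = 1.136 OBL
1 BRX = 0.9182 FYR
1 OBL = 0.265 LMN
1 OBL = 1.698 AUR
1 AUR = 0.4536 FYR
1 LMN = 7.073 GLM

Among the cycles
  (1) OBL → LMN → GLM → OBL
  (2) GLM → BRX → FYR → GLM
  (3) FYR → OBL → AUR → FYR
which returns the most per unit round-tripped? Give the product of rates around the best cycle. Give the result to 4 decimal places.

0.9512

(1) 0.265 × 7.073 × 0.5075 = 0.95123
(2) 0.4338 × 0.9182 × 2.169 = 0.86395
(3) 1.136 × 1.698 × 0.4536 = 0.87496
Highest is cycle (1) at 0.9512 (≤1, no arbitrage).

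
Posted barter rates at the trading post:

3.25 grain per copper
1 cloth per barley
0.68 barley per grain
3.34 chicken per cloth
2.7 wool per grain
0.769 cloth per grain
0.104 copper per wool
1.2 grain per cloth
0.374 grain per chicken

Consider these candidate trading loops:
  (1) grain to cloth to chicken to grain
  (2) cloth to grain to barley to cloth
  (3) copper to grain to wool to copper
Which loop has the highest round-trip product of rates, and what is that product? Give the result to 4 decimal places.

0.9606

(1) 0.769 × 3.34 × 0.374 = 0.96060
(2) 1.2 × 0.68 × 1 = 0.81600
(3) 3.25 × 2.7 × 0.104 = 0.91260
Highest is cycle (1) at 0.9606 (≤1, no arbitrage).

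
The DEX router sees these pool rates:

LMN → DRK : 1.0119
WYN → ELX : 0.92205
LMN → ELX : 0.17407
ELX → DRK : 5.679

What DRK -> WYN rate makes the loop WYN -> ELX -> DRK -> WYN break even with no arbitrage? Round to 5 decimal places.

0.19097

Known legs of the cycle: 0.92205 × 5.679 = 5.23632195
For no arbitrage the full-cycle product must be 1, so the missing rate is 1 / 5.23632195 ≈ 0.1909737.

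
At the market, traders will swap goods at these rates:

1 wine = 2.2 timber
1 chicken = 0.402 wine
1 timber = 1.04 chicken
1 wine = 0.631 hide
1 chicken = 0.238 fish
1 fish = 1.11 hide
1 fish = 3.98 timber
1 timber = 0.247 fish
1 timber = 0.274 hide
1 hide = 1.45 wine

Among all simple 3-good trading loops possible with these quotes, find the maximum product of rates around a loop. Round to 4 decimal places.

fish→timber→chicken→fish: 3.98 × 1.04 × 0.238 = 0.98513
wine→timber→chicken→wine: 2.2 × 1.04 × 0.402 = 0.91978
wine→timber→hide→wine: 2.2 × 0.274 × 1.45 = 0.87406
Maximum is fish→timber→chicken→fish at 0.9851; no arbitrage — every cycle loses value.

0.9851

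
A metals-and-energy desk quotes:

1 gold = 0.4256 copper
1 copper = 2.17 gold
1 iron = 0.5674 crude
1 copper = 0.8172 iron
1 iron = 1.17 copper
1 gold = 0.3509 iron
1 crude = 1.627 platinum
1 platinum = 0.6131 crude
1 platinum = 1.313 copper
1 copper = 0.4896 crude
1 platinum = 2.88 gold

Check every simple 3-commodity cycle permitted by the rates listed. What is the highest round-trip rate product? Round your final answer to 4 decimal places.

platinum→copper→crude→platinum: 1.313 × 0.4896 × 1.627 = 1.04591
iron→copper→gold→iron: 1.17 × 2.17 × 0.3509 = 0.89090
Maximum is platinum→copper→crude→platinum at 1.0459; arbitrage exists.

1.0459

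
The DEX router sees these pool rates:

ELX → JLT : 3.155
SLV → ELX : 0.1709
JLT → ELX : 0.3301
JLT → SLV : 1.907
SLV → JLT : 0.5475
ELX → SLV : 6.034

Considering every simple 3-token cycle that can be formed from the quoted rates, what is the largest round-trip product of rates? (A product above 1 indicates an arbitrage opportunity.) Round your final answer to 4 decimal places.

1.0905

ELX→SLV→JLT→ELX: 6.034 × 0.5475 × 0.3301 = 1.09052
ELX→JLT→SLV→ELX: 3.155 × 1.907 × 0.1709 = 1.02823
Maximum is ELX→SLV→JLT→ELX at 1.0905; arbitrage exists.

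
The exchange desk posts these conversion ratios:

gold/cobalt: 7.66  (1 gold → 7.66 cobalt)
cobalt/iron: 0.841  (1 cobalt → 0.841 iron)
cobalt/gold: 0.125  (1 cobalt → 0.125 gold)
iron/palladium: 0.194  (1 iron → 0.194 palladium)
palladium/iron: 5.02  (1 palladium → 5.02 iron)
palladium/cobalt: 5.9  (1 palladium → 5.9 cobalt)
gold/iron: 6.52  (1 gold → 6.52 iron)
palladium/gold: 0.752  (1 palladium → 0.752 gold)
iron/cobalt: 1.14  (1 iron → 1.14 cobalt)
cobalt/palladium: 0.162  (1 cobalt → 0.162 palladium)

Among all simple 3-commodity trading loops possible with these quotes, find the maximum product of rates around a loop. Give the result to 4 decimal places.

0.9626

palladium→cobalt→iron→palladium: 5.9 × 0.841 × 0.194 = 0.96261
palladium→gold→iron→palladium: 0.752 × 6.52 × 0.194 = 0.95119
palladium→gold→cobalt→palladium: 0.752 × 7.66 × 0.162 = 0.93317
cobalt→gold→iron→cobalt: 0.125 × 6.52 × 1.14 = 0.92910
palladium→iron→cobalt→palladium: 5.02 × 1.14 × 0.162 = 0.92709
Maximum is palladium→cobalt→iron→palladium at 0.9626; no arbitrage — every cycle loses value.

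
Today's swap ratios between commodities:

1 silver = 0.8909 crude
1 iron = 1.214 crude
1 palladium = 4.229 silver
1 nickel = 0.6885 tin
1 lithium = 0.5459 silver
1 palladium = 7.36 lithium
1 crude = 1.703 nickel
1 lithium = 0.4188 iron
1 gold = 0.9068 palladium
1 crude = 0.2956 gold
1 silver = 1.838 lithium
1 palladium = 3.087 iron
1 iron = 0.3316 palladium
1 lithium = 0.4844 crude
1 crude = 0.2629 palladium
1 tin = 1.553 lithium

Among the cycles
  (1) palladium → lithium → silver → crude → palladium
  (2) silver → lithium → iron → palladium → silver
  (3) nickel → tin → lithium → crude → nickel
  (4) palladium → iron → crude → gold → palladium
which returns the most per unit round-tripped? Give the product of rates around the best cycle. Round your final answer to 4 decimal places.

(1) 7.36 × 0.5459 × 0.8909 × 0.2629 = 0.94105
(2) 1.838 × 0.4188 × 0.3316 × 4.229 = 1.07945
(3) 0.6885 × 1.553 × 0.4844 × 1.703 = 0.88205
(4) 3.087 × 1.214 × 0.2956 × 0.9068 = 1.00455
Highest is cycle (2) at 1.0795 (>1, arbitrage).

1.0795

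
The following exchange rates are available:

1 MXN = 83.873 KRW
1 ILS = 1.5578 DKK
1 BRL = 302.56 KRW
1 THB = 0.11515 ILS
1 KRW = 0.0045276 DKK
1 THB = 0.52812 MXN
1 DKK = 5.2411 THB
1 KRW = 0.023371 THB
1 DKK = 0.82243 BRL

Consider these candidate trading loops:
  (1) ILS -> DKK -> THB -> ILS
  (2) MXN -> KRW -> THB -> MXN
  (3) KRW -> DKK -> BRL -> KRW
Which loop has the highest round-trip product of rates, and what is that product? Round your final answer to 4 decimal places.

(1) 1.5578 × 5.2411 × 0.11515 = 0.94015
(2) 83.873 × 0.023371 × 0.52812 = 1.03522
(3) 0.0045276 × 0.82243 × 302.56 = 1.12662
Highest is cycle (3) at 1.1266 (>1, arbitrage).

1.1266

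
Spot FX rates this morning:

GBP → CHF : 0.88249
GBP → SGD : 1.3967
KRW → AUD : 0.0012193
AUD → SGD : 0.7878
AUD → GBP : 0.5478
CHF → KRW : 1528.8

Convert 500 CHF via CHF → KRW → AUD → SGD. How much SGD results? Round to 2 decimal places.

500 CHF × 1528.8 = 764400 KRW
764400 KRW × 0.0012193 = 932.03292 AUD
932.03292 AUD × 0.7878 = 734.255534376 SGD

734.26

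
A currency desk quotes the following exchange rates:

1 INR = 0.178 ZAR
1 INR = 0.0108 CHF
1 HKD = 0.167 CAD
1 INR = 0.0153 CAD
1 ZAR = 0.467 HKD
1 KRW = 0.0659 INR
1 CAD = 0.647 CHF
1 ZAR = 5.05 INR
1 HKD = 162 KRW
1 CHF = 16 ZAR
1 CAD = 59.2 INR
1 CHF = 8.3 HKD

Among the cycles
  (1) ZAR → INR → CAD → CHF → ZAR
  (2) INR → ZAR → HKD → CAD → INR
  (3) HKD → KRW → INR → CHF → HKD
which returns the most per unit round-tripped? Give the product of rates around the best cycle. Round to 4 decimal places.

0.9570

(1) 5.05 × 0.0153 × 0.647 × 16 = 0.79985
(2) 0.178 × 0.467 × 0.167 × 59.2 = 0.82182
(3) 162 × 0.0659 × 0.0108 × 8.3 = 0.95698
Highest is cycle (3) at 0.9570 (≤1, no arbitrage).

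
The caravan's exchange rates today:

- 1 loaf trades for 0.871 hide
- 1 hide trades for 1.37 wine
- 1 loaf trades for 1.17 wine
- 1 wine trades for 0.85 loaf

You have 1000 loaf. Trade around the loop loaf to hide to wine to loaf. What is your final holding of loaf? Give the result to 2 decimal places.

1014.28

1000 loaf × 0.871 = 871 hide
871 hide × 1.37 = 1193.27 wine
1193.27 wine × 0.85 = 1014.2795 loaf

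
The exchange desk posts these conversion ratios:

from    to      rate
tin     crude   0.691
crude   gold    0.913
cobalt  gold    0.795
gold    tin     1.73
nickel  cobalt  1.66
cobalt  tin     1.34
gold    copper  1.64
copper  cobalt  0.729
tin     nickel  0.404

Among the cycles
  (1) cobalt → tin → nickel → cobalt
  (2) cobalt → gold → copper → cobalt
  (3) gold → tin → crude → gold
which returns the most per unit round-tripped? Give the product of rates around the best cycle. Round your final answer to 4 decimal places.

(1) 1.34 × 0.404 × 1.66 = 0.89866
(2) 0.795 × 1.64 × 0.729 = 0.95047
(3) 1.73 × 0.691 × 0.913 = 1.09143
Highest is cycle (3) at 1.0914 (>1, arbitrage).

1.0914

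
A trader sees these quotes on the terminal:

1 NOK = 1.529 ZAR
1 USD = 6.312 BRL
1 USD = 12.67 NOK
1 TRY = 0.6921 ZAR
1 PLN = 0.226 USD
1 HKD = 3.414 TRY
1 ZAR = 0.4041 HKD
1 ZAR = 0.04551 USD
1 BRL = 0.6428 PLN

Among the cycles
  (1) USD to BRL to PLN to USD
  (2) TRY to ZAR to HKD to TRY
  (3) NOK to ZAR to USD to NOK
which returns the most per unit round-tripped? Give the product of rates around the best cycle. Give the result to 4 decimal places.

(1) 6.312 × 0.6428 × 0.226 = 0.91696
(2) 0.6921 × 0.4041 × 3.414 = 0.95482
(3) 1.529 × 0.04551 × 12.67 = 0.88164
Highest is cycle (2) at 0.9548 (≤1, no arbitrage).

0.9548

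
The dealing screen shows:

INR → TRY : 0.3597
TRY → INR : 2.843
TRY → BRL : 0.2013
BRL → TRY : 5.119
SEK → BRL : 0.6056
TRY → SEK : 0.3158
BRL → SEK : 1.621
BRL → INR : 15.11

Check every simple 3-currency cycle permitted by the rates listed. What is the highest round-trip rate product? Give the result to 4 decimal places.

1.0941

TRY→BRL→INR→TRY: 0.2013 × 15.11 × 0.3597 = 1.09408
TRY→SEK→BRL→TRY: 0.3158 × 0.6056 × 5.119 = 0.97900
Maximum is TRY→BRL→INR→TRY at 1.0941; arbitrage exists.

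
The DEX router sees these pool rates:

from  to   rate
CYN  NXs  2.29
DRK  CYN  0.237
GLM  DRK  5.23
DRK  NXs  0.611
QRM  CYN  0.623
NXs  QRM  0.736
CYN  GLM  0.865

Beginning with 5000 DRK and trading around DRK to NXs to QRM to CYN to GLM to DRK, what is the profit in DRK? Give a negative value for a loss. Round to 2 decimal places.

1337.16

5000 DRK × 0.611 = 3055 NXs
3055 NXs × 0.736 = 2248.48 QRM
2248.48 QRM × 0.623 = 1400.80304 CYN
1400.80304 CYN × 0.865 = 1211.6946296 GLM
1211.6946296 GLM × 5.23 = 6337.162912808 DRK
Net change: 6337.162912808 − 5000 = 1337.162912808 DRK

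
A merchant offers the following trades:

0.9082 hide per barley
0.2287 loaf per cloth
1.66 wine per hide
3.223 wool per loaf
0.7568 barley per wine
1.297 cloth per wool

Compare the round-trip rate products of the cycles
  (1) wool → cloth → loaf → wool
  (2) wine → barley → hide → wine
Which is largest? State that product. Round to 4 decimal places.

1.1410

(1) 1.297 × 0.2287 × 3.223 = 0.95602
(2) 0.7568 × 0.9082 × 1.66 = 1.14096
Highest is cycle (2) at 1.1410 (>1, arbitrage).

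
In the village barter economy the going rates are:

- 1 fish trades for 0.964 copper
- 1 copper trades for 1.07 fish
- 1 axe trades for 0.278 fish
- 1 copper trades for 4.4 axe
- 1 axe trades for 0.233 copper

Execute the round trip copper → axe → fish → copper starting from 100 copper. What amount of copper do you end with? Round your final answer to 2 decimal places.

117.92

100 copper × 4.4 = 440 axe
440 axe × 0.278 = 122.32 fish
122.32 fish × 0.964 = 117.91648 copper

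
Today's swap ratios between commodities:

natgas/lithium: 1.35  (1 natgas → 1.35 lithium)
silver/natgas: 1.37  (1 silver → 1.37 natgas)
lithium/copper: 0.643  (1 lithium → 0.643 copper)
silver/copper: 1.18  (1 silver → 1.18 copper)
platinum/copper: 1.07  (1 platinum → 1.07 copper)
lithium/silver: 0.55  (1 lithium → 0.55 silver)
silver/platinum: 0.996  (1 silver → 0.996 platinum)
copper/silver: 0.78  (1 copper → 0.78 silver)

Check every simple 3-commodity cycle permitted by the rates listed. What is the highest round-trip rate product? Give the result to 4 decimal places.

lithium→silver→natgas→lithium: 0.55 × 1.37 × 1.35 = 1.01723
platinum→copper→silver→platinum: 1.07 × 0.78 × 0.996 = 0.83126
Maximum is lithium→silver→natgas→lithium at 1.0172; arbitrage exists.

1.0172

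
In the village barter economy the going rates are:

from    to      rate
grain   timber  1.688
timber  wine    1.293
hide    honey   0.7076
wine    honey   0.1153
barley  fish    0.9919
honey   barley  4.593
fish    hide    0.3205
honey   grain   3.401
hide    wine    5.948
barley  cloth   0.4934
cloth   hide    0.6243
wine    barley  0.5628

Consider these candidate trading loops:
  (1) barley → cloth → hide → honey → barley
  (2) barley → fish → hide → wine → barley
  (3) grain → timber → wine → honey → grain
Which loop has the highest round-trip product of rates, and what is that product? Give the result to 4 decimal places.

1.0642

(1) 0.4934 × 0.6243 × 0.7076 × 4.593 = 1.00110
(2) 0.9919 × 0.3205 × 5.948 × 0.5628 = 1.06419
(3) 1.688 × 1.293 × 0.1153 × 3.401 = 0.85587
Highest is cycle (2) at 1.0642 (>1, arbitrage).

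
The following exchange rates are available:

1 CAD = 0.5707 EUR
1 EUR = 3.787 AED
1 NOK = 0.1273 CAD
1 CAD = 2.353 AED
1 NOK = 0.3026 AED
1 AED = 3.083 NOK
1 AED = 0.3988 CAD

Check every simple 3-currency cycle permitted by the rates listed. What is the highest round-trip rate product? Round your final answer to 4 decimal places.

0.9235

CAD→AED→NOK→CAD: 2.353 × 3.083 × 0.1273 = 0.92347
CAD→EUR→AED→CAD: 0.5707 × 3.787 × 0.3988 = 0.86190
Maximum is CAD→AED→NOK→CAD at 0.9235; no arbitrage — every cycle loses value.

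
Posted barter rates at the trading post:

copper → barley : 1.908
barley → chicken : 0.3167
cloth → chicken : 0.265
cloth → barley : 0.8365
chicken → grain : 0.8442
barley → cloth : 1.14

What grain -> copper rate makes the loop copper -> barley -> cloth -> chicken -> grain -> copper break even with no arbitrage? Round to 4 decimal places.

2.0551

Known legs of the cycle: 1.908 × 1.14 × 0.265 × 0.8442 = 0.48660262056
For no arbitrage the full-cycle product must be 1, so the missing rate is 1 / 0.48660262056 ≈ 2.055065.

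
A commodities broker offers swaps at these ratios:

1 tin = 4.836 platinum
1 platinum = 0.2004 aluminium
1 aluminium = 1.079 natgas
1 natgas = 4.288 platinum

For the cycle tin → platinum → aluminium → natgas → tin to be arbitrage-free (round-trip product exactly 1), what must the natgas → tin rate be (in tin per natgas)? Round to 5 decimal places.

Known legs of the cycle: 4.836 × 0.2004 × 1.079 = 1.0456960176
For no arbitrage the full-cycle product must be 1, so the missing rate is 1 / 1.0456960176 ≈ 0.9563009.

0.95630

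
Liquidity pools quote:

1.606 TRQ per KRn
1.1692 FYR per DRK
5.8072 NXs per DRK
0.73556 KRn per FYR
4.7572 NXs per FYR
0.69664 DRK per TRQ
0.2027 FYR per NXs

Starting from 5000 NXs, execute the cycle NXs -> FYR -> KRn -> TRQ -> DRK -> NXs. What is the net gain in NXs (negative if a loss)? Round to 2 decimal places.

-156.46

5000 NXs × 0.2027 = 1013.5 FYR
1013.5 FYR × 0.73556 = 745.49006 KRn
745.49006 KRn × 1.606 = 1197.25703636 TRQ
1197.25703636 TRQ × 0.69664 = 834.0571418098304 DRK
834.0571418098304 DRK × 5.8072 = 4843.53663391804709888 NXs
Net change: 4843.53663391804709888 − 5000 = -156.46336608195290112 NXs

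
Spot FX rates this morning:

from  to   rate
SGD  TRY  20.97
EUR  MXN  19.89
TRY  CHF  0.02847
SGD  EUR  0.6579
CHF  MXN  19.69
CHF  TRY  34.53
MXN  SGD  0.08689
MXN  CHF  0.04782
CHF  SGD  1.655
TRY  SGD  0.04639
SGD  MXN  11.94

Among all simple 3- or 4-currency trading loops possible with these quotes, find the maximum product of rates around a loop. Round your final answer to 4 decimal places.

MXN→SGD→EUR→MXN: 0.08689 × 0.6579 × 19.89 = 1.13701
MXN→CHF→SGD→EUR→MXN: 0.04782 × 1.655 × 0.6579 × 19.89 = 1.03562
MXN→SGD→TRY→CHF→MXN: 0.08689 × 20.97 × 0.02847 × 19.69 = 1.02141
TRY→CHF→SGD→TRY: 0.02847 × 1.655 × 20.97 = 0.98806
MXN→CHF→SGD→MXN: 0.04782 × 1.655 × 11.94 = 0.94496
MXN→CHF→TRY→SGD→MXN: 0.04782 × 34.53 × 0.04639 × 11.94 = 0.91461
Maximum is MXN→SGD→EUR→MXN at 1.1370; arbitrage exists.

1.1370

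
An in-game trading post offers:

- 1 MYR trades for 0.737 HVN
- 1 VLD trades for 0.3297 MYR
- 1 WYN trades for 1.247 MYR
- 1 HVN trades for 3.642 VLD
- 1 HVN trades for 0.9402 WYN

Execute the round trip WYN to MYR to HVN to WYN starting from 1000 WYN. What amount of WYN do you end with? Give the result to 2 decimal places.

1000 WYN × 1.247 = 1247 MYR
1247 MYR × 0.737 = 919.039 HVN
919.039 HVN × 0.9402 = 864.0804678 WYN

864.08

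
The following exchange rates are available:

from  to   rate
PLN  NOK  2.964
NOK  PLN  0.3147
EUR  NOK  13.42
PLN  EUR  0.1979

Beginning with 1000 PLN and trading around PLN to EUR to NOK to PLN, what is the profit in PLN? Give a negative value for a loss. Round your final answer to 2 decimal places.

1000 PLN × 0.1979 = 197.9 EUR
197.9 EUR × 13.42 = 2655.818 NOK
2655.818 NOK × 0.3147 = 835.7859246 PLN
Net change: 835.7859246 − 1000 = -164.2140754 PLN

-164.21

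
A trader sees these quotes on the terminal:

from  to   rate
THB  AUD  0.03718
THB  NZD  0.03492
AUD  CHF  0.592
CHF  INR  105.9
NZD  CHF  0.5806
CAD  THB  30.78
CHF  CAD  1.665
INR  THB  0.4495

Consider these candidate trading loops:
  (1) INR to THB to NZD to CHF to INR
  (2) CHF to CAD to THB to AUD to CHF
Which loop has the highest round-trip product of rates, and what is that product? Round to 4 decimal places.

(1) 0.4495 × 0.03492 × 0.5806 × 105.9 = 0.96511
(2) 1.665 × 30.78 × 0.03718 × 0.592 = 1.12801
Highest is cycle (2) at 1.1280 (>1, arbitrage).

1.1280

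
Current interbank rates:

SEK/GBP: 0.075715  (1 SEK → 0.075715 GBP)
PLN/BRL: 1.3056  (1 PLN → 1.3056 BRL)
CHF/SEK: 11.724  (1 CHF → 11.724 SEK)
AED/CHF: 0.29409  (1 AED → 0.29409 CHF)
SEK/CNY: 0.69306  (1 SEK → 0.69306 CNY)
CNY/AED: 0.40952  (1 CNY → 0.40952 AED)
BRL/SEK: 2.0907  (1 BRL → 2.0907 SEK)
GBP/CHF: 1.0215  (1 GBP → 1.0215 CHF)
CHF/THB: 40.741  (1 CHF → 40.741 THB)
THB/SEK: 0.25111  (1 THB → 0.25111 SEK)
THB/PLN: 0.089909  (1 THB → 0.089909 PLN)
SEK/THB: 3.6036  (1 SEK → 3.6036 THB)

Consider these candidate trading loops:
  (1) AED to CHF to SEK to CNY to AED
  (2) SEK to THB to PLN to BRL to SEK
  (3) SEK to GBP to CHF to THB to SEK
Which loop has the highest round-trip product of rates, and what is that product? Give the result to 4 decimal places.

(1) 0.29409 × 11.724 × 0.69306 × 0.40952 = 0.97859
(2) 3.6036 × 0.089909 × 1.3056 × 2.0907 = 0.88439
(3) 0.075715 × 1.0215 × 40.741 × 0.25111 = 0.79125
Highest is cycle (1) at 0.9786 (≤1, no arbitrage).

0.9786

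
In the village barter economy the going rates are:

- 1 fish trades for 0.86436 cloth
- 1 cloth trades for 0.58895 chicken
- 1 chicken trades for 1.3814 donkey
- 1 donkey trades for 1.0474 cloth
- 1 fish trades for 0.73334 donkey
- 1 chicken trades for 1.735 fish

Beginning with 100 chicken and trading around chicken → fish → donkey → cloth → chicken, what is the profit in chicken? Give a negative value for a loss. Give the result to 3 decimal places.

100 chicken × 1.735 = 173.5 fish
173.5 fish × 0.73334 = 127.23449 donkey
127.23449 donkey × 1.0474 = 133.265404826 cloth
133.265404826 cloth × 0.58895 = 78.4866601722727 chicken
Net change: 78.4866601722727 − 100 = -21.5133398277273 chicken

-21.513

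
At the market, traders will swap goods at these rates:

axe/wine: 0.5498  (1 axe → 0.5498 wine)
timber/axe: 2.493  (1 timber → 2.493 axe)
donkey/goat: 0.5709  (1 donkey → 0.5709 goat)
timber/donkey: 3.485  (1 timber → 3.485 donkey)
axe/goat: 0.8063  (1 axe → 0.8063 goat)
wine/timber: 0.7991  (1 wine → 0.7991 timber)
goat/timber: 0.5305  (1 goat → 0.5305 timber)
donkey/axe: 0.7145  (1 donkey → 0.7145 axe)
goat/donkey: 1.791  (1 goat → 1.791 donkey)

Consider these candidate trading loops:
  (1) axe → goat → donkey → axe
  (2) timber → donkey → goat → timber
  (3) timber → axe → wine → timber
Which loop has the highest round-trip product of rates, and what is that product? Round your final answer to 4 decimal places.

1.0953

(1) 0.8063 × 1.791 × 0.7145 = 1.03180
(2) 3.485 × 0.5709 × 0.5305 = 1.05548
(3) 2.493 × 0.5498 × 0.7991 = 1.09529
Highest is cycle (3) at 1.0953 (>1, arbitrage).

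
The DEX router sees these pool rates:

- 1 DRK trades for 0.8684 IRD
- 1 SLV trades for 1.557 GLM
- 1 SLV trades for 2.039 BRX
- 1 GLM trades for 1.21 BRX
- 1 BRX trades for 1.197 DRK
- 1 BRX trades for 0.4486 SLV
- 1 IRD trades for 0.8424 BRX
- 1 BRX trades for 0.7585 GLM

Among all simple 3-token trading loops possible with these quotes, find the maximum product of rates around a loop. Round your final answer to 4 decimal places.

0.8757

BRX→DRK→IRD→BRX: 1.197 × 0.8684 × 0.8424 = 0.87565
BRX→SLV→GLM→BRX: 0.4486 × 1.557 × 1.21 = 0.84515
Maximum is BRX→DRK→IRD→BRX at 0.8757; no arbitrage — every cycle loses value.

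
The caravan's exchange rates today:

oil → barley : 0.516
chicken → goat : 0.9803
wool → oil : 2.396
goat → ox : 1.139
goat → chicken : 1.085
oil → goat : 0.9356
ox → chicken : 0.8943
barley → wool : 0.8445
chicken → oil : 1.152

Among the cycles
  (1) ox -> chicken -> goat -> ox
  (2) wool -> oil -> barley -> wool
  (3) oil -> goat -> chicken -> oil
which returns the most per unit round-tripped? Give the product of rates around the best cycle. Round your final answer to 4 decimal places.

1.1694

(1) 0.8943 × 0.9803 × 1.139 = 0.99854
(2) 2.396 × 0.516 × 0.8445 = 1.04409
(3) 0.9356 × 1.085 × 1.152 = 1.16943
Highest is cycle (3) at 1.1694 (>1, arbitrage).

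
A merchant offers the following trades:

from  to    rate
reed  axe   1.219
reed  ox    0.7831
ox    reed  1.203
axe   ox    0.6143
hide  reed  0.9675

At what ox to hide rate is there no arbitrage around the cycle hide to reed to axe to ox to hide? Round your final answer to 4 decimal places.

Known legs of the cycle: 0.9675 × 1.219 × 0.6143 = 0.72449466975
For no arbitrage the full-cycle product must be 1, so the missing rate is 1 / 0.72449466975 ≈ 1.380272.

1.3803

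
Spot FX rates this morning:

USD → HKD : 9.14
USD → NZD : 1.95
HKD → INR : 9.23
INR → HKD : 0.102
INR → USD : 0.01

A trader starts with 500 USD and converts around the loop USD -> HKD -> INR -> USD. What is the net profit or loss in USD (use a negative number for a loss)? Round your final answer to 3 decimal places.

500 USD × 9.14 = 4570 HKD
4570 HKD × 9.23 = 42181.1 INR
42181.1 INR × 0.01 = 421.811 USD
Net change: 421.811 − 500 = -78.189 USD

-78.189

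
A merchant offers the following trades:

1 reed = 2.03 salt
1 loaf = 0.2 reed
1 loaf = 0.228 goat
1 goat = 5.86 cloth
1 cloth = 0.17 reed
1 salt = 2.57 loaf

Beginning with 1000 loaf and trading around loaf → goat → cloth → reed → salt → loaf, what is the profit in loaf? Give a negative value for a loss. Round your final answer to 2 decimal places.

1000 loaf × 0.228 = 228 goat
228 goat × 5.86 = 1336.08 cloth
1336.08 cloth × 0.17 = 227.1336 reed
227.1336 reed × 2.03 = 461.081208 salt
461.081208 salt × 2.57 = 1184.97870456 loaf
Net change: 1184.97870456 − 1000 = 184.97870456 loaf

184.98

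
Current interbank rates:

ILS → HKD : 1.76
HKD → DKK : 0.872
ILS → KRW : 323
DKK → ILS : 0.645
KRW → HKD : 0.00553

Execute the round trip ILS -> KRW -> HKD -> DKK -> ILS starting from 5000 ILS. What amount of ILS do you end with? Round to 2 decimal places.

5000 ILS × 323 = 1615000 KRW
1615000 KRW × 0.00553 = 8930.95 HKD
8930.95 HKD × 0.872 = 7787.7884 DKK
7787.7884 DKK × 0.645 = 5023.123518 ILS

5023.12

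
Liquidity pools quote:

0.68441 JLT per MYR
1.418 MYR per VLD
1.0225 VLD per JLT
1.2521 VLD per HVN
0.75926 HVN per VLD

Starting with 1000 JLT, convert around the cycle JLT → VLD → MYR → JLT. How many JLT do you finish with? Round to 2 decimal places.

1000 JLT × 1.0225 = 1022.5 VLD
1022.5 VLD × 1.418 = 1449.905 MYR
1449.905 MYR × 0.68441 = 992.32948105 JLT

992.33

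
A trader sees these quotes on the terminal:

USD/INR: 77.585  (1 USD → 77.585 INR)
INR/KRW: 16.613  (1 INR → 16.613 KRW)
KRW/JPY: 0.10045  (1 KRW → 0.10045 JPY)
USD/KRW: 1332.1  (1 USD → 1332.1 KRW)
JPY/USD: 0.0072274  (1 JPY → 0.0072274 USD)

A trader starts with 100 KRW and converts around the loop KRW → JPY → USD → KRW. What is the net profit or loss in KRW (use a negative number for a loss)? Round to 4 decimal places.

100 KRW × 0.10045 = 10.045 JPY
10.045 JPY × 0.0072274 = 0.072599233 USD
0.072599233 USD × 1332.1 = 96.7094382793 KRW
Net change: 96.7094382793 − 100 = -3.2905617207 KRW

-3.2906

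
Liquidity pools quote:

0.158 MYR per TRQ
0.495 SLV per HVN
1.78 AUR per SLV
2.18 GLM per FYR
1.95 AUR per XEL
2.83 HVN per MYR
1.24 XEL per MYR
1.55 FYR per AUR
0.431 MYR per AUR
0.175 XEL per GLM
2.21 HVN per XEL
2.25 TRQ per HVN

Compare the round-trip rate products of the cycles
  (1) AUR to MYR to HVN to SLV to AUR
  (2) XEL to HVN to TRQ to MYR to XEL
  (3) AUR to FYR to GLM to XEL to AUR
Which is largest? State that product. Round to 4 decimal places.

(1) 0.431 × 2.83 × 0.495 × 1.78 = 1.07470
(2) 2.21 × 2.25 × 0.158 × 1.24 = 0.97421
(3) 1.55 × 2.18 × 0.175 × 1.95 = 1.15308
Highest is cycle (3) at 1.1531 (>1, arbitrage).

1.1531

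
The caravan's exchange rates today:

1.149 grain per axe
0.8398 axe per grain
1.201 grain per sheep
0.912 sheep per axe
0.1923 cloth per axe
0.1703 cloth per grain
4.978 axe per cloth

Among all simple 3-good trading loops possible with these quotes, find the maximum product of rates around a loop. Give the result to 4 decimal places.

grain→cloth→axe→grain: 0.1703 × 4.978 × 1.149 = 0.97407
grain→axe→sheep→grain: 0.8398 × 0.912 × 1.201 = 0.91984
Maximum is grain→cloth→axe→grain at 0.9741; no arbitrage — every cycle loses value.

0.9741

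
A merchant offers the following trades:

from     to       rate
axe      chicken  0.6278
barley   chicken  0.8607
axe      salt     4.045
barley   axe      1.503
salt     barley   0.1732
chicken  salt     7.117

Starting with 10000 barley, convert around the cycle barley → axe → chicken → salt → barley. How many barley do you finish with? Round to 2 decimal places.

11631.22

10000 barley × 1.503 = 15030 axe
15030 axe × 0.6278 = 9435.834 chicken
9435.834 chicken × 7.117 = 67154.830578 salt
67154.830578 salt × 0.1732 = 11631.2166561096 barley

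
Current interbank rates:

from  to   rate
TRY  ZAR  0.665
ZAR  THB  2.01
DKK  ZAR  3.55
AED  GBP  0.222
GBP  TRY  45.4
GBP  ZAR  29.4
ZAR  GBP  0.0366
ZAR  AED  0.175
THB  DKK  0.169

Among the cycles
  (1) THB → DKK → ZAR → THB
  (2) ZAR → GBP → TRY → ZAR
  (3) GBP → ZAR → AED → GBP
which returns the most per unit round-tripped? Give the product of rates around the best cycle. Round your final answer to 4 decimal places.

(1) 0.169 × 3.55 × 2.01 = 1.20590
(2) 0.0366 × 45.4 × 0.665 = 1.10499
(3) 29.4 × 0.175 × 0.222 = 1.14219
Highest is cycle (1) at 1.2059 (>1, arbitrage).

1.2059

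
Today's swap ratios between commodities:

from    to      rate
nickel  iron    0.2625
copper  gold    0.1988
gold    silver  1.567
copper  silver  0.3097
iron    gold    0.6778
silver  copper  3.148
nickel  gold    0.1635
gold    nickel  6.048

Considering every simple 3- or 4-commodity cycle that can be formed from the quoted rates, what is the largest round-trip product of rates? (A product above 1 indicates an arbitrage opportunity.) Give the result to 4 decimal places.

iron→gold→nickel→iron: 0.6778 × 6.048 × 0.2625 = 1.07608
silver→copper→gold→silver: 3.148 × 0.1988 × 1.567 = 0.98066
Maximum is iron→gold→nickel→iron at 1.0761; arbitrage exists.

1.0761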